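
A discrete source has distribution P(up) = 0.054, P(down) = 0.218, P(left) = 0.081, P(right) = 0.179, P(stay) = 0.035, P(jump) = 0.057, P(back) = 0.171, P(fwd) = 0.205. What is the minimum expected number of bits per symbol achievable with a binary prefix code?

2.804 bits/symbol

Repeatedly combine the two least-probable nodes; the expected code length is the sum of the merged weights.
merge 7/200 + 27/500 → 89/1000
merge 57/1000 + 81/1000 → 69/500
merge 89/1000 + 69/500 → 227/1000
merge 171/1000 + 179/1000 → 7/20
merge 41/200 + 109/500 → 423/1000
merge 227/1000 + 7/20 → 577/1000
merge 423/1000 + 577/1000 → 1
L = 89/1000 + 69/500 + 227/1000 + 7/20 + 423/1000 + 577/1000 + 1 = 701/250 = 2.804 bits/symbol.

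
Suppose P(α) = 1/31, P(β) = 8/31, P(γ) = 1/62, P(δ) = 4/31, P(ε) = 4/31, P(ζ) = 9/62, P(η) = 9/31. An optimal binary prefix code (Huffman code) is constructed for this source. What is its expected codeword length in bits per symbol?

2.5 bits/symbol

Repeatedly combine the two least-probable nodes; the expected code length is the sum of the merged weights.
merge 1/62 + 1/31 → 3/62
merge 3/62 + 4/31 → 11/62
merge 4/31 + 9/62 → 17/62
merge 11/62 + 8/31 → 27/62
merge 17/62 + 9/31 → 35/62
merge 27/62 + 35/62 → 1
L = 3/62 + 11/62 + 17/62 + 27/62 + 35/62 + 1 = 5/2 = 2.5 bits/symbol.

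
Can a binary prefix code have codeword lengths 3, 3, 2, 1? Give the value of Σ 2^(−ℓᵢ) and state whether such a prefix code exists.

1; yes

With common denominator 2^3 = 8: Σ 2^(−ℓᵢ) = 1/8 + 1/8 + 2/8 + 4/8 = 8/8 = 1.
Kraft's inequality requires Σ ≤ 1; here Σ = 1 ≤ 1, so such a prefix code exists.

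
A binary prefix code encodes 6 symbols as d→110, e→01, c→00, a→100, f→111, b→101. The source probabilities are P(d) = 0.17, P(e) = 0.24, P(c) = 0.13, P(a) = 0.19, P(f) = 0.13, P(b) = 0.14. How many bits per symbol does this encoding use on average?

L̄ = Σ pᵢ·ℓᵢ = 0.17·3 + 0.24·2 + 0.13·2 + 0.19·3 + 0.13·3 + 0.14·3 = 2.63 bits/symbol.

2.63 bits/symbol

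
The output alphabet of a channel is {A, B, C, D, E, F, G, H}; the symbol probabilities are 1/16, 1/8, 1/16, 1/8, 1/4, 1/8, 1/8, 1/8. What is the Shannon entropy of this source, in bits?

Each probability is a power of 1/2, so log₂(1/p) is an integer.
H = Σ p·log₂(1/p) = 1/16·4 + 1/8·3 + 1/16·4 + 1/8·3 + 1/4·2 + 1/8·3 + 1/8·3 + 1/8·3 = 2.875 bits.

2.875 bits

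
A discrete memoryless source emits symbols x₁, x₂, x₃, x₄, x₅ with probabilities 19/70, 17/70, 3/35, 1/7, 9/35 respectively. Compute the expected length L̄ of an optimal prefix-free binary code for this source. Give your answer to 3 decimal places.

Repeatedly combine the two least-probable nodes; the expected code length is the sum of the merged weights.
merge 3/35 + 1/7 → 8/35
merge 8/35 + 17/70 → 33/70
merge 9/35 + 19/70 → 37/70
merge 33/70 + 37/70 → 1
L = 8/35 + 33/70 + 37/70 + 1 = 78/35 ≈ 2.229 bits/symbol.

2.229 bits/symbol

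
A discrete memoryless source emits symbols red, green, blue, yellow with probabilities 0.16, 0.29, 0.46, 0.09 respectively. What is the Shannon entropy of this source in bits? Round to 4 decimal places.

H = −Σ pᵢ log₂ pᵢ.
−0.16·log₂(0.16) = 0.4230
−0.29·log₂(0.29) = 0.5179
−0.46·log₂(0.46) = 0.5153
−0.09·log₂(0.09) = 0.3127
Sum ≈ 1.7689 → 1.7689 bits.

1.7689 bits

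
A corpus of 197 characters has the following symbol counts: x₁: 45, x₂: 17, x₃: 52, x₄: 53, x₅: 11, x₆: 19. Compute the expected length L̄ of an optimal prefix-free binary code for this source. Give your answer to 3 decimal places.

2.381 bits/symbol

Probabilities are the counts divided by 197.
Repeatedly combine the two least-probable nodes; the expected code length is the sum of the merged weights.
merge 11/197 + 17/197 → 28/197
merge 19/197 + 28/197 → 47/197
merge 45/197 + 47/197 → 92/197
merge 52/197 + 53/197 → 105/197
merge 92/197 + 105/197 → 1
L = 28/197 + 47/197 + 92/197 + 105/197 + 1 = 469/197 ≈ 2.381 bits/symbol.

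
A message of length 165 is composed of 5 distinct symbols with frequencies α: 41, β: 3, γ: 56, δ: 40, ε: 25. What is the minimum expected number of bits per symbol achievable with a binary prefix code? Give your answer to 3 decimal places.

Probabilities are the counts divided by 165.
Repeatedly combine the two least-probable nodes; the expected code length is the sum of the merged weights.
merge 1/55 + 5/33 → 28/165
merge 28/165 + 8/33 → 68/165
merge 41/165 + 56/165 → 97/165
merge 68/165 + 97/165 → 1
L = 28/165 + 68/165 + 97/165 + 1 = 358/165 ≈ 2.170 bits/symbol.

2.170 bits/symbol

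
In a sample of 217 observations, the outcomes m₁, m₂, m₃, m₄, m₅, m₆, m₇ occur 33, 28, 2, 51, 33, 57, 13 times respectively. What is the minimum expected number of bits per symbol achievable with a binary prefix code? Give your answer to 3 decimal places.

Probabilities are the counts divided by 217.
Repeatedly combine the two least-probable nodes; the expected code length is the sum of the merged weights.
merge 2/217 + 13/217 → 15/217
merge 15/217 + 4/31 → 43/217
merge 33/217 + 33/217 → 66/217
merge 43/217 + 51/217 → 94/217
merge 57/217 + 66/217 → 123/217
merge 94/217 + 123/217 → 1
L = 15/217 + 43/217 + 66/217 + 94/217 + 123/217 + 1 = 18/7 ≈ 2.571 bits/symbol.

2.571 bits/symbol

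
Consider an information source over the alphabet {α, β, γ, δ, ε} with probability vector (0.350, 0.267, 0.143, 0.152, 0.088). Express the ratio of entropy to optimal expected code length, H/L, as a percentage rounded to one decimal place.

Entropy H = −Σ p log₂ p ≈ 2.1617 bits.
Huffman merges: 11/125+143/1000→231/1000; 19/125+231/1000→383/1000; 267/1000+7/20→617/1000; 383/1000+617/1000→1. L = 2231/1000 ≈ 2.2310.
Efficiency = H/L = 2.1617/2.2310 = 96.9%.

96.9%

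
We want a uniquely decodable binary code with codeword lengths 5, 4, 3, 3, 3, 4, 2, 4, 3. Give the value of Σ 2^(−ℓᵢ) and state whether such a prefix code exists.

With common denominator 2^5 = 32: Σ 2^(−ℓᵢ) = 1/32 + 2/32 + 4/32 + 4/32 + 4/32 + 2/32 + 8/32 + 2/32 + 4/32 = 31/32 = 0.96875.
Kraft's inequality requires Σ ≤ 1; here Σ = 0.96875 ≤ 1, so such a prefix code exists.

0.96875; yes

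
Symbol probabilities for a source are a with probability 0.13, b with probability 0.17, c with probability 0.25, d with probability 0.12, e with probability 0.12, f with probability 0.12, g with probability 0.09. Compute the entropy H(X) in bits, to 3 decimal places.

H = −Σ pᵢ log₂ pᵢ.
−0.13·log₂(0.13) = 0.3826
−0.17·log₂(0.17) = 0.4346
−0.25·log₂(0.25) = 0.5000
−0.12·log₂(0.12) = 0.3671
−0.12·log₂(0.12) = 0.3671
−0.12·log₂(0.12) = 0.3671
−0.09·log₂(0.09) = 0.3127
Sum ≈ 2.7311 → 2.731 bits.

2.731 bits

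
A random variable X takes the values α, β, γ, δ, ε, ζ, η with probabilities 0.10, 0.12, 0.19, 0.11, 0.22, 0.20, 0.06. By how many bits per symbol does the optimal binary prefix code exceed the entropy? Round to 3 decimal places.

0.047 bits

Entropy H = −Σ p log₂ p ≈ 2.6933 bits.
Huffman merges: 3/50+1/10→4/25; 11/100+3/25→23/100; 4/25+19/100→7/20; 1/5+11/50→21/50; 23/100+7/20→29/50; 21/50+29/50→1. L = 137/50 ≈ 2.7400.
L − H = 2.7400 − 2.6933 = 0.047 bits.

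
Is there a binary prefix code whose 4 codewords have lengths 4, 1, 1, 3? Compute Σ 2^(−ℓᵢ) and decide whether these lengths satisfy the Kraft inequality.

1.1875; no

With common denominator 2^4 = 16: Σ 2^(−ℓᵢ) = 1/16 + 8/16 + 8/16 + 2/16 = 19/16 = 1.1875.
Kraft's inequality requires Σ ≤ 1; here Σ = 1.1875 > 1, so no such prefix code exists.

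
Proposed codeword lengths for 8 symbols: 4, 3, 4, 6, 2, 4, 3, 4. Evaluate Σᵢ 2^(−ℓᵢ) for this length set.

With common denominator 2^6 = 64: Σ 2^(−ℓᵢ) = 4/64 + 8/64 + 4/64 + 1/64 + 16/64 + 4/64 + 8/64 + 4/64 = 49/64 = 0.765625.

0.765625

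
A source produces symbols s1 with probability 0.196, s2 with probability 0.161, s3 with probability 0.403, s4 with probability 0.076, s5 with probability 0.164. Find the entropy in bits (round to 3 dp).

2.124 bits

H = −Σ pᵢ log₂ pᵢ.
−0.196·log₂(0.196) = 0.4608
−0.161·log₂(0.161) = 0.4242
−0.403·log₂(0.403) = 0.5284
−0.076·log₂(0.076) = 0.2826
−0.164·log₂(0.164) = 0.4278
Sum ≈ 2.1237 → 2.124 bits.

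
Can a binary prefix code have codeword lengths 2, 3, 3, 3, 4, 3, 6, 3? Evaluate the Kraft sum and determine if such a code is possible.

0.953125; yes

With common denominator 2^6 = 64: Σ 2^(−ℓᵢ) = 16/64 + 8/64 + 8/64 + 8/64 + 4/64 + 8/64 + 1/64 + 8/64 = 61/64 = 0.953125.
Kraft's inequality requires Σ ≤ 1; here Σ = 0.953125 ≤ 1, so such a prefix code exists.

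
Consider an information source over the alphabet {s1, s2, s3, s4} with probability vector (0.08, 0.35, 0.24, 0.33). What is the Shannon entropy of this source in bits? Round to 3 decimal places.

1.844 bits

H = −Σ pᵢ log₂ pᵢ.
−0.08·log₂(0.08) = 0.2915
−0.35·log₂(0.35) = 0.5301
−0.24·log₂(0.24) = 0.4941
−0.33·log₂(0.33) = 0.5278
Sum ≈ 1.8436 → 1.844 bits.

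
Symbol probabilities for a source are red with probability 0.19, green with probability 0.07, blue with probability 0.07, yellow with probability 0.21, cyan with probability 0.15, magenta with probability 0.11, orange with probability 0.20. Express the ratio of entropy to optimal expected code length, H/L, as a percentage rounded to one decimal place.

98.5%

Entropy H = −Σ p log₂ p ≈ 2.6904 bits.
Huffman merges: 7/100+7/100→7/50; 11/100+7/50→1/4; 3/20+19/100→17/50; 1/5+21/100→41/100; 1/4+17/50→59/100; 41/100+59/100→1. L = 273/100 ≈ 2.7300.
Efficiency = H/L = 2.6904/2.7300 = 98.5%.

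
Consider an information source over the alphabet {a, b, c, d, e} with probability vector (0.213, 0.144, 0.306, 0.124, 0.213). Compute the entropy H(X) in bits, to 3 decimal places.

2.249 bits

H = −Σ pᵢ log₂ pᵢ.
−0.213·log₂(0.213) = 0.4752
−0.144·log₂(0.144) = 0.4026
−0.306·log₂(0.306) = 0.5228
−0.124·log₂(0.124) = 0.3734
−0.213·log₂(0.213) = 0.4752
Sum ≈ 2.2492 → 2.249 bits.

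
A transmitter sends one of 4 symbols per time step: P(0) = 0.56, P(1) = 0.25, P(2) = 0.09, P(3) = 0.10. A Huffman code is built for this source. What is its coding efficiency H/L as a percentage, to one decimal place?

99.0%

Entropy H = −Σ p log₂ p ≈ 1.6133 bits.
Huffman merges: 9/100+1/10→19/100; 19/100+1/4→11/25; 11/25+14/25→1. L = 163/100 ≈ 1.6300.
Efficiency = H/L = 1.6133/1.6300 = 99.0%.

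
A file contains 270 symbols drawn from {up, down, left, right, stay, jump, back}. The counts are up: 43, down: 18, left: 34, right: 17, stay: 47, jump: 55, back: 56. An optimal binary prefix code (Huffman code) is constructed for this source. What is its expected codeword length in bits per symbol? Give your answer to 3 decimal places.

2.719 bits/symbol

Probabilities are the counts divided by 270.
Repeatedly combine the two least-probable nodes; the expected code length is the sum of the merged weights.
merge 17/270 + 1/15 → 7/54
merge 17/135 + 7/54 → 23/90
merge 43/270 + 47/270 → 1/3
merge 11/54 + 28/135 → 37/90
merge 23/90 + 1/3 → 53/90
merge 37/90 + 53/90 → 1
L = 7/54 + 23/90 + 1/3 + 37/90 + 53/90 + 1 = 367/135 ≈ 2.719 bits/symbol.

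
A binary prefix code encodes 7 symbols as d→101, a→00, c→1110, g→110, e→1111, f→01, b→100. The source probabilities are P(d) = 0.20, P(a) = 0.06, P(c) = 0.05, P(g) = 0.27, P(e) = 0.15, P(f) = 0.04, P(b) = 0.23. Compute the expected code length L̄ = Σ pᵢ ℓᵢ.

3.1 bits/symbol

L̄ = Σ pᵢ·ℓᵢ = 0.20·3 + 0.06·2 + 0.05·4 + 0.27·3 + 0.15·4 + 0.04·2 + 0.23·3 = 3.1 bits/symbol.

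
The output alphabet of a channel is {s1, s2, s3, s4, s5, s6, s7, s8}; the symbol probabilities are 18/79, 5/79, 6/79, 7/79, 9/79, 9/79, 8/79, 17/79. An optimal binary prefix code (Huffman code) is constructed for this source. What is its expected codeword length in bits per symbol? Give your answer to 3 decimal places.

2.886 bits/symbol

Repeatedly combine the two least-probable nodes; the expected code length is the sum of the merged weights.
merge 5/79 + 6/79 → 11/79
merge 7/79 + 8/79 → 15/79
merge 9/79 + 9/79 → 18/79
merge 11/79 + 15/79 → 26/79
merge 17/79 + 18/79 → 35/79
merge 18/79 + 26/79 → 44/79
merge 35/79 + 44/79 → 1
L = 11/79 + 15/79 + 18/79 + 26/79 + 35/79 + 44/79 + 1 = 228/79 ≈ 2.886 bits/symbol.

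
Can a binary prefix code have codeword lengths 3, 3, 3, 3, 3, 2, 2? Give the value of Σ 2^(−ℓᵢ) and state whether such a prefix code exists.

1.125; no

With common denominator 2^3 = 8: Σ 2^(−ℓᵢ) = 1/8 + 1/8 + 1/8 + 1/8 + 1/8 + 2/8 + 2/8 = 9/8 = 1.125.
Kraft's inequality requires Σ ≤ 1; here Σ = 1.125 > 1, so no such prefix code exists.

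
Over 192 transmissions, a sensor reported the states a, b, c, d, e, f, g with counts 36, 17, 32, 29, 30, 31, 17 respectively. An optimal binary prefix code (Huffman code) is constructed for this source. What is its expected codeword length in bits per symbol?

Probabilities are the counts divided by 192.
Repeatedly combine the two least-probable nodes; the expected code length is the sum of the merged weights.
merge 17/192 + 17/192 → 17/96
merge 29/192 + 5/32 → 59/192
merge 31/192 + 1/6 → 21/64
merge 17/96 + 3/16 → 35/96
merge 59/192 + 21/64 → 61/96
merge 35/96 + 61/96 → 1
L = 17/96 + 59/192 + 21/64 + 35/96 + 61/96 + 1 = 45/16 = 2.8125 bits/symbol.

2.8125 bits/symbol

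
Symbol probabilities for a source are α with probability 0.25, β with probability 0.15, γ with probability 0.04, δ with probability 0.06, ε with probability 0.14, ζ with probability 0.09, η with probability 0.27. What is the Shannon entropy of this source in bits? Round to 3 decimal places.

2.560 bits

H = −Σ pᵢ log₂ pᵢ.
−0.25·log₂(0.25) = 0.5000
−0.15·log₂(0.15) = 0.4105
−0.04·log₂(0.04) = 0.1858
−0.06·log₂(0.06) = 0.2435
−0.14·log₂(0.14) = 0.3971
−0.09·log₂(0.09) = 0.3127
−0.27·log₂(0.27) = 0.5100
Sum ≈ 2.5596 → 2.560 bits.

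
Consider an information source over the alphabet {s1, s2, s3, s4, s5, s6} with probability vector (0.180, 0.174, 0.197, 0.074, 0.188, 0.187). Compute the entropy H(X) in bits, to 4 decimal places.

2.5296 bits

H = −Σ pᵢ log₂ pᵢ.
−0.180·log₂(0.180) = 0.4453
−0.174·log₂(0.174) = 0.4390
−0.197·log₂(0.197) = 0.4617
−0.074·log₂(0.074) = 0.2780
−0.188·log₂(0.188) = 0.4533
−0.187·log₂(0.187) = 0.4523
Sum ≈ 2.5296 → 2.5296 bits.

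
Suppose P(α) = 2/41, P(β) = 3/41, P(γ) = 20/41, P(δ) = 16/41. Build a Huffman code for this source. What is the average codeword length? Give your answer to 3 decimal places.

Repeatedly combine the two least-probable nodes; the expected code length is the sum of the merged weights.
merge 2/41 + 3/41 → 5/41
merge 5/41 + 16/41 → 21/41
merge 20/41 + 21/41 → 1
L = 5/41 + 21/41 + 1 = 67/41 ≈ 1.634 bits/symbol.

1.634 bits/symbol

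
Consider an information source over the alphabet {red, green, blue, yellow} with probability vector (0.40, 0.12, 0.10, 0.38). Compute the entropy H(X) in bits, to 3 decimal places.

H = −Σ pᵢ log₂ pᵢ.
−0.40·log₂(0.40) = 0.5288
−0.12·log₂(0.12) = 0.3671
−0.10·log₂(0.10) = 0.3322
−0.38·log₂(0.38) = 0.5305
Sum ≈ 1.7585 → 1.758 bits.

1.758 bits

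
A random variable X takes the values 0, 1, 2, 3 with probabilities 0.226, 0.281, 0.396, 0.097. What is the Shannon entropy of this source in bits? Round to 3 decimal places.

1.855 bits

H = −Σ pᵢ log₂ pᵢ.
−0.226·log₂(0.226) = 0.4849
−0.281·log₂(0.281) = 0.5146
−0.396·log₂(0.396) = 0.5292
−0.097·log₂(0.097) = 0.3265
Sum ≈ 1.8552 → 1.855 bits.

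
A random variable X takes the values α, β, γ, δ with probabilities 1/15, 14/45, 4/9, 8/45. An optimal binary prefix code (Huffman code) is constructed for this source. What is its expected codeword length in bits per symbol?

1.8 bits/symbol

Repeatedly combine the two least-probable nodes; the expected code length is the sum of the merged weights.
merge 1/15 + 8/45 → 11/45
merge 11/45 + 14/45 → 5/9
merge 4/9 + 5/9 → 1
L = 11/45 + 5/9 + 1 = 9/5 = 1.8 bits/symbol.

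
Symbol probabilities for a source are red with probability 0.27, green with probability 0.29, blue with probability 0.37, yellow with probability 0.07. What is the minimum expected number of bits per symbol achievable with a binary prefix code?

1.97 bits/symbol

Repeatedly combine the two least-probable nodes; the expected code length is the sum of the merged weights.
merge 7/100 + 27/100 → 17/50
merge 29/100 + 17/50 → 63/100
merge 37/100 + 63/100 → 1
L = 17/50 + 63/100 + 1 = 197/100 = 1.97 bits/symbol.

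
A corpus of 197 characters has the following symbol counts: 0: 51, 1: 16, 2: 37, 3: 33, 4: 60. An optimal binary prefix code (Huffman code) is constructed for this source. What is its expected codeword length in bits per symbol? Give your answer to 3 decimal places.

Probabilities are the counts divided by 197.
Repeatedly combine the two least-probable nodes; the expected code length is the sum of the merged weights.
merge 16/197 + 33/197 → 49/197
merge 37/197 + 49/197 → 86/197
merge 51/197 + 60/197 → 111/197
merge 86/197 + 111/197 → 1
L = 49/197 + 86/197 + 111/197 + 1 = 443/197 ≈ 2.249 bits/symbol.

2.249 bits/symbol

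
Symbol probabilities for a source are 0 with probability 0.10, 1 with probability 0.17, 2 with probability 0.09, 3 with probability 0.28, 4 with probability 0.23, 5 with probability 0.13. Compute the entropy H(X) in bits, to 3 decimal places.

H = −Σ pᵢ log₂ pᵢ.
−0.10·log₂(0.10) = 0.3322
−0.17·log₂(0.17) = 0.4346
−0.09·log₂(0.09) = 0.3127
−0.28·log₂(0.28) = 0.5142
−0.23·log₂(0.23) = 0.4877
−0.13·log₂(0.13) = 0.3826
Sum ≈ 2.4640 → 2.464 bits.

2.464 bits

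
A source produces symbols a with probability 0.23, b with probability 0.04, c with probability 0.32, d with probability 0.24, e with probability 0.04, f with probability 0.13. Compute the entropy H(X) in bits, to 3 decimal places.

2.262 bits

H = −Σ pᵢ log₂ pᵢ.
−0.23·log₂(0.23) = 0.4877
−0.04·log₂(0.04) = 0.1858
−0.32·log₂(0.32) = 0.5260
−0.24·log₂(0.24) = 0.4941
−0.04·log₂(0.04) = 0.1858
−0.13·log₂(0.13) = 0.3826
Sum ≈ 2.2620 → 2.262 bits.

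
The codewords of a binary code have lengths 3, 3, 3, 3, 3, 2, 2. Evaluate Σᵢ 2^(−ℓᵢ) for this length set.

With common denominator 2^3 = 8: Σ 2^(−ℓᵢ) = 1/8 + 1/8 + 1/8 + 1/8 + 1/8 + 2/8 + 2/8 = 9/8 = 1.125.

1.125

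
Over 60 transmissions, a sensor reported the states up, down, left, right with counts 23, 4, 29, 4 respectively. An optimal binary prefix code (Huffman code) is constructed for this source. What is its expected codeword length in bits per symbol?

Probabilities are the counts divided by 60.
Repeatedly combine the two least-probable nodes; the expected code length is the sum of the merged weights.
merge 1/15 + 1/15 → 2/15
merge 2/15 + 23/60 → 31/60
merge 29/60 + 31/60 → 1
L = 2/15 + 31/60 + 1 = 33/20 = 1.65 bits/symbol.

1.65 bits/symbol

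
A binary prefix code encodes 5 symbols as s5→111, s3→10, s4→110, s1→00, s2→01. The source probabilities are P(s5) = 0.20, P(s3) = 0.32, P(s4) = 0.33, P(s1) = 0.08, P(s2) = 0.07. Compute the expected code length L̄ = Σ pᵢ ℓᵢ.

2.53 bits/symbol

L̄ = Σ pᵢ·ℓᵢ = 0.20·3 + 0.32·2 + 0.33·3 + 0.08·2 + 0.07·2 = 2.53 bits/symbol.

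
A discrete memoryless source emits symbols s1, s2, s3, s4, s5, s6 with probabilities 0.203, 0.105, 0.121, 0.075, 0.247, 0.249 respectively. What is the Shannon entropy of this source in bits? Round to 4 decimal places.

H = −Σ pᵢ log₂ pᵢ.
−0.203·log₂(0.203) = 0.4670
−0.105·log₂(0.105) = 0.3414
−0.121·log₂(0.121) = 0.3687
−0.075·log₂(0.075) = 0.2803
−0.247·log₂(0.247) = 0.4983
−0.249·log₂(0.249) = 0.4994
Sum ≈ 2.4551 → 2.4551 bits.

2.4551 bits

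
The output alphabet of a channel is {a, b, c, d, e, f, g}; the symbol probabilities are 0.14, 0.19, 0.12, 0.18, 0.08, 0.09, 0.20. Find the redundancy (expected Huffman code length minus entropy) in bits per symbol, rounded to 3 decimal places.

Entropy H = −Σ p log₂ p ≈ 2.7333 bits.
Huffman merges: 2/25+9/100→17/100; 3/25+7/50→13/50; 17/100+9/50→7/20; 19/100+1/5→39/100; 13/50+7/20→61/100; 39/100+61/100→1. L = 139/50 ≈ 2.7800.
L − H = 2.7800 − 2.7333 = 0.047 bits.

0.047 bits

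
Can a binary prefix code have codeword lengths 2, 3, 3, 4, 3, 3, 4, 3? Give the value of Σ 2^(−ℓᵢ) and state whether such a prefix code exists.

With common denominator 2^4 = 16: Σ 2^(−ℓᵢ) = 4/16 + 2/16 + 2/16 + 1/16 + 2/16 + 2/16 + 1/16 + 2/16 = 16/16 = 1.
Kraft's inequality requires Σ ≤ 1; here Σ = 1 ≤ 1, so such a prefix code exists.

1; yes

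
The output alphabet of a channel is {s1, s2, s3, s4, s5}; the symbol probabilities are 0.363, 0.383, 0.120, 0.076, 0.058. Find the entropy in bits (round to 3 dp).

H = −Σ pᵢ log₂ pᵢ.
−0.363·log₂(0.363) = 0.5307
−0.383·log₂(0.383) = 0.5303
−0.120·log₂(0.120) = 0.3671
−0.076·log₂(0.076) = 0.2826
−0.058·log₂(0.058) = 0.2383
Sum ≈ 1.9489 → 1.949 bits.

1.949 bits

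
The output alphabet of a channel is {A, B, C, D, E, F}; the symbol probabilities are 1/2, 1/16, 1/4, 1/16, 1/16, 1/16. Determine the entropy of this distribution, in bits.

Each probability is a power of 1/2, so log₂(1/p) is an integer.
H = Σ p·log₂(1/p) = 1/2·1 + 1/16·4 + 1/4·2 + 1/16·4 + 1/16·4 + 1/16·4 = 2 bits.

2 bits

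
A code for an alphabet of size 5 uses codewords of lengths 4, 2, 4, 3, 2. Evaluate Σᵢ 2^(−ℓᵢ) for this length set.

0.75

With common denominator 2^4 = 16: Σ 2^(−ℓᵢ) = 1/16 + 4/16 + 1/16 + 2/16 + 4/16 = 12/16 = 0.75.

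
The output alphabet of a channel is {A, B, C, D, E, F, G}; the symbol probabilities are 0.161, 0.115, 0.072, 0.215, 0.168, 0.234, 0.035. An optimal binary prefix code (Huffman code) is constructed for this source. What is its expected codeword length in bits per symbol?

Repeatedly combine the two least-probable nodes; the expected code length is the sum of the merged weights.
merge 7/200 + 9/125 → 107/1000
merge 107/1000 + 23/200 → 111/500
merge 161/1000 + 21/125 → 329/1000
merge 43/200 + 111/500 → 437/1000
merge 117/500 + 329/1000 → 563/1000
merge 437/1000 + 563/1000 → 1
L = 107/1000 + 111/500 + 329/1000 + 437/1000 + 563/1000 + 1 = 1329/500 = 2.658 bits/symbol.

2.658 bits/symbol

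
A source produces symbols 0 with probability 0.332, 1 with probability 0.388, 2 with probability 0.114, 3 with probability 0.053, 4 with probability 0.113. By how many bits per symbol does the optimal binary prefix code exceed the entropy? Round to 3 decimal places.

Entropy H = −Σ p log₂ p ≈ 1.9953 bits.
Huffman merges: 53/1000+113/1000→83/500; 57/500+83/500→7/25; 7/25+83/250→153/250; 97/250+153/250→1. L = 1029/500 ≈ 2.0580.
L − H = 2.0580 − 1.9953 = 0.063 bits.

0.063 bits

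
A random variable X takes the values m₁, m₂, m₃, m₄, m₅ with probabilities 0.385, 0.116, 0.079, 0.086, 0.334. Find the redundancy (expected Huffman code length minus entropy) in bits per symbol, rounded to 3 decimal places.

Entropy H = −Σ p log₂ p ≈ 2.0128 bits.
Huffman merges: 79/1000+43/500→33/200; 29/250+33/200→281/1000; 281/1000+167/500→123/200; 77/200+123/200→1. L = 2061/1000 ≈ 2.0610.
L − H = 2.0610 − 2.0128 = 0.048 bits.

0.048 bits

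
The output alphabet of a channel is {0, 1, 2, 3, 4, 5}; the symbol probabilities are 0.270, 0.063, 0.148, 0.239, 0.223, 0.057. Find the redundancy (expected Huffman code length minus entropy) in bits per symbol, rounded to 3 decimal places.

0.007 bits

Entropy H = −Σ p log₂ p ≈ 2.3811 bits.
Huffman merges: 57/1000+63/1000→3/25; 3/25+37/250→67/250; 223/1000+239/1000→231/500; 67/250+27/100→269/500; 231/500+269/500→1. L = 597/250 ≈ 2.3880.
L − H = 2.3880 − 2.3811 = 0.007 bits.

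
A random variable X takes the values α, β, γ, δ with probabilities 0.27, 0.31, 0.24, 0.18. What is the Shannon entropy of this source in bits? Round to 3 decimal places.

1.973 bits

H = −Σ pᵢ log₂ pᵢ.
−0.27·log₂(0.27) = 0.5100
−0.31·log₂(0.31) = 0.5238
−0.24·log₂(0.24) = 0.4941
−0.18·log₂(0.18) = 0.4453
Sum ≈ 1.9733 → 1.973 bits.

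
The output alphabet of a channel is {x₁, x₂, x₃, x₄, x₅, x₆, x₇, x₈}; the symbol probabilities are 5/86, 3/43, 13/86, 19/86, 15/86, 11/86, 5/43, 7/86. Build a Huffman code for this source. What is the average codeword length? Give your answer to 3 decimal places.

2.907 bits/symbol

Repeatedly combine the two least-probable nodes; the expected code length is the sum of the merged weights.
merge 5/86 + 3/43 → 11/86
merge 7/86 + 5/43 → 17/86
merge 11/86 + 11/86 → 11/43
merge 13/86 + 15/86 → 14/43
merge 17/86 + 19/86 → 18/43
merge 11/43 + 14/43 → 25/43
merge 18/43 + 25/43 → 1
L = 11/86 + 17/86 + 11/43 + 14/43 + 18/43 + 25/43 + 1 = 125/43 ≈ 2.907 bits/symbol.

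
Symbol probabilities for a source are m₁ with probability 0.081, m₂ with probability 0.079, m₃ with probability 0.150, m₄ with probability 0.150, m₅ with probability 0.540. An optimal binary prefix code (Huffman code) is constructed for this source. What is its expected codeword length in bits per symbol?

Repeatedly combine the two least-probable nodes; the expected code length is the sum of the merged weights.
merge 79/1000 + 81/1000 → 4/25
merge 3/20 + 3/20 → 3/10
merge 4/25 + 3/10 → 23/50
merge 23/50 + 27/50 → 1
L = 4/25 + 3/10 + 23/50 + 1 = 48/25 = 1.92 bits/symbol.

1.92 bits/symbol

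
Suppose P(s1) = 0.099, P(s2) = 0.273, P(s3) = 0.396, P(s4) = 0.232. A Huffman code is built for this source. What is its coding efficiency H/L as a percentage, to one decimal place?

96.1%

Entropy H = −Σ p log₂ p ≈ 1.8599 bits.
Huffman merges: 99/1000+29/125→331/1000; 273/1000+331/1000→151/250; 99/250+151/250→1. L = 387/200 ≈ 1.9350.
Efficiency = H/L = 1.8599/1.9350 = 96.1%.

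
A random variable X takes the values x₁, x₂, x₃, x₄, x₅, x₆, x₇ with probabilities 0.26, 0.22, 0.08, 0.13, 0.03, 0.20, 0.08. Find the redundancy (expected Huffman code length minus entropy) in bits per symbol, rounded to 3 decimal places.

Entropy H = −Σ p log₂ p ≈ 2.5677 bits.
Huffman merges: 3/100+2/25→11/100; 2/25+11/100→19/100; 13/100+19/100→8/25; 1/5+11/50→21/50; 13/50+8/25→29/50; 21/50+29/50→1. L = 131/50 ≈ 2.6200.
L − H = 2.6200 − 2.5677 = 0.052 bits.

0.052 bits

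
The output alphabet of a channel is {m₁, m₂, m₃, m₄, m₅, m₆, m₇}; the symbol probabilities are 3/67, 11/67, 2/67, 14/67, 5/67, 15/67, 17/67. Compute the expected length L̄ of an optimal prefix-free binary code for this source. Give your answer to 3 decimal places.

Repeatedly combine the two least-probable nodes; the expected code length is the sum of the merged weights.
merge 2/67 + 3/67 → 5/67
merge 5/67 + 5/67 → 10/67
merge 10/67 + 11/67 → 21/67
merge 14/67 + 15/67 → 29/67
merge 17/67 + 21/67 → 38/67
merge 29/67 + 38/67 → 1
L = 5/67 + 10/67 + 21/67 + 29/67 + 38/67 + 1 = 170/67 ≈ 2.537 bits/symbol.

2.537 bits/symbol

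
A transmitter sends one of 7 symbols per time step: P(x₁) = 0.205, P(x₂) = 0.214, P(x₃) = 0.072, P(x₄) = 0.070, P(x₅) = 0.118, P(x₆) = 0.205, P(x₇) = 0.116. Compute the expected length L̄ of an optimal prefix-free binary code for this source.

2.723 bits/symbol

Repeatedly combine the two least-probable nodes; the expected code length is the sum of the merged weights.
merge 7/100 + 9/125 → 71/500
merge 29/250 + 59/500 → 117/500
merge 71/500 + 41/200 → 347/1000
merge 41/200 + 107/500 → 419/1000
merge 117/500 + 347/1000 → 581/1000
merge 419/1000 + 581/1000 → 1
L = 71/500 + 117/500 + 347/1000 + 419/1000 + 581/1000 + 1 = 2723/1000 = 2.723 bits/symbol.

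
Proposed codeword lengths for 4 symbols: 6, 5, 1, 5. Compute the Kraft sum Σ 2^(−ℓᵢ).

With common denominator 2^6 = 64: Σ 2^(−ℓᵢ) = 1/64 + 2/64 + 32/64 + 2/64 = 37/64 = 0.578125.

0.578125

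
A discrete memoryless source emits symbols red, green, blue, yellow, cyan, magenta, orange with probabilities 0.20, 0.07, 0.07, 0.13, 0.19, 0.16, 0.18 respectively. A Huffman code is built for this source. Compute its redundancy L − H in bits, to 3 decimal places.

Entropy H = −Σ p log₂ p ≈ 2.7077 bits.
Huffman merges: 7/100+7/100→7/50; 13/100+7/50→27/100; 4/25+9/50→17/50; 19/100+1/5→39/100; 27/100+17/50→61/100; 39/100+61/100→1. L = 11/4 ≈ 2.7500.
L − H = 2.7500 − 2.7077 = 0.042 bits.

0.042 bits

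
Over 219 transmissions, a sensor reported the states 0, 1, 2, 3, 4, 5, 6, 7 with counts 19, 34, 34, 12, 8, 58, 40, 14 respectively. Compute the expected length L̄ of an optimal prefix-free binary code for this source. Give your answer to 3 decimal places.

2.795 bits/symbol

Probabilities are the counts divided by 219.
Repeatedly combine the two least-probable nodes; the expected code length is the sum of the merged weights.
merge 8/219 + 4/73 → 20/219
merge 14/219 + 19/219 → 11/73
merge 20/219 + 11/73 → 53/219
merge 34/219 + 34/219 → 68/219
merge 40/219 + 53/219 → 31/73
merge 58/219 + 68/219 → 42/73
merge 31/73 + 42/73 → 1
L = 20/219 + 11/73 + 53/219 + 68/219 + 31/73 + 42/73 + 1 = 204/73 ≈ 2.795 bits/symbol.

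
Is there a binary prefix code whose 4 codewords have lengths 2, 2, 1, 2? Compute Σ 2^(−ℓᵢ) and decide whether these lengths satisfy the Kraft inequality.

With common denominator 2^2 = 4: Σ 2^(−ℓᵢ) = 1/4 + 1/4 + 2/4 + 1/4 = 5/4 = 1.25.
Kraft's inequality requires Σ ≤ 1; here Σ = 1.25 > 1, so no such prefix code exists.

1.25; no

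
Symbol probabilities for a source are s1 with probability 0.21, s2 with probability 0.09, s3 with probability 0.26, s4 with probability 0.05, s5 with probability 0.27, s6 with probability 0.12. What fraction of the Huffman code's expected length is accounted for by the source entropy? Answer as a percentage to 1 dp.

Entropy H = −Σ p log₂ p ≈ 2.3840 bits.
Huffman merges: 1/20+9/100→7/50; 3/25+7/50→13/50; 21/100+13/50→47/100; 13/50+27/100→53/100; 47/100+53/100→1. L = 12/5 ≈ 2.4000.
Efficiency = H/L = 2.3840/2.4000 = 99.3%.

99.3%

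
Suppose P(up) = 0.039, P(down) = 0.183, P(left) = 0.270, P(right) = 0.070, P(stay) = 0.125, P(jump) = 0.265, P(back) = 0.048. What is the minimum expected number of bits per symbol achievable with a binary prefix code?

2.526 bits/symbol

Repeatedly combine the two least-probable nodes; the expected code length is the sum of the merged weights.
merge 39/1000 + 6/125 → 87/1000
merge 7/100 + 87/1000 → 157/1000
merge 1/8 + 157/1000 → 141/500
merge 183/1000 + 53/200 → 56/125
merge 27/100 + 141/500 → 69/125
merge 56/125 + 69/125 → 1
L = 87/1000 + 157/1000 + 141/500 + 56/125 + 69/125 + 1 = 1263/500 = 2.526 bits/symbol.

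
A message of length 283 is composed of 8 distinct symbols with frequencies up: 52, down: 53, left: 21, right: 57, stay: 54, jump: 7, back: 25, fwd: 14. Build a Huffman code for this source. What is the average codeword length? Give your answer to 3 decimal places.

2.830 bits/symbol

Probabilities are the counts divided by 283.
Repeatedly combine the two least-probable nodes; the expected code length is the sum of the merged weights.
merge 7/283 + 14/283 → 21/283
merge 21/283 + 21/283 → 42/283
merge 25/283 + 42/283 → 67/283
merge 52/283 + 53/283 → 105/283
merge 54/283 + 57/283 → 111/283
merge 67/283 + 105/283 → 172/283
merge 111/283 + 172/283 → 1
L = 21/283 + 42/283 + 67/283 + 105/283 + 111/283 + 172/283 + 1 = 801/283 ≈ 2.830 bits/symbol.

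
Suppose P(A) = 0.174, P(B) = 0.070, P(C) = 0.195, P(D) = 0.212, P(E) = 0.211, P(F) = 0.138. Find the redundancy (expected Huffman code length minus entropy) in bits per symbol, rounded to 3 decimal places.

Entropy H = −Σ p log₂ p ≈ 2.5098 bits.
Huffman merges: 7/100+69/500→26/125; 87/500+39/200→369/1000; 26/125+211/1000→419/1000; 53/250+369/1000→581/1000; 419/1000+581/1000→1. L = 2577/1000 ≈ 2.5770.
L − H = 2.5770 − 2.5098 = 0.067 bits.

0.067 bits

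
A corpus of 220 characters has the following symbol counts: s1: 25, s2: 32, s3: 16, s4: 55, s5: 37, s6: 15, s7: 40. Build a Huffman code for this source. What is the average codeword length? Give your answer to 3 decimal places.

2.709 bits/symbol

Probabilities are the counts divided by 220.
Repeatedly combine the two least-probable nodes; the expected code length is the sum of the merged weights.
merge 3/44 + 4/55 → 31/220
merge 5/44 + 31/220 → 14/55
merge 8/55 + 37/220 → 69/220
merge 2/11 + 1/4 → 19/44
merge 14/55 + 69/220 → 25/44
merge 19/44 + 25/44 → 1
L = 31/220 + 14/55 + 69/220 + 19/44 + 25/44 + 1 = 149/55 ≈ 2.709 bits/symbol.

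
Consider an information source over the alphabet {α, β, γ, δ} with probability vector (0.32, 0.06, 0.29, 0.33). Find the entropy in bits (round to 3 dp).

H = −Σ pᵢ log₂ pᵢ.
−0.32·log₂(0.32) = 0.5260
−0.06·log₂(0.06) = 0.2435
−0.29·log₂(0.29) = 0.5179
−0.33·log₂(0.33) = 0.5278
Sum ≈ 1.8153 → 1.815 bits.

1.815 bits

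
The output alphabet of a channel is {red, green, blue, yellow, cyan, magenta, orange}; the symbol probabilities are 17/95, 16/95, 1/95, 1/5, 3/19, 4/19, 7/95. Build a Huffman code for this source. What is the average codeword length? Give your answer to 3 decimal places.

Repeatedly combine the two least-probable nodes; the expected code length is the sum of the merged weights.
merge 1/95 + 7/95 → 8/95
merge 8/95 + 3/19 → 23/95
merge 16/95 + 17/95 → 33/95
merge 1/5 + 4/19 → 39/95
merge 23/95 + 33/95 → 56/95
merge 39/95 + 56/95 → 1
L = 8/95 + 23/95 + 33/95 + 39/95 + 56/95 + 1 = 254/95 ≈ 2.674 bits/symbol.

2.674 bits/symbol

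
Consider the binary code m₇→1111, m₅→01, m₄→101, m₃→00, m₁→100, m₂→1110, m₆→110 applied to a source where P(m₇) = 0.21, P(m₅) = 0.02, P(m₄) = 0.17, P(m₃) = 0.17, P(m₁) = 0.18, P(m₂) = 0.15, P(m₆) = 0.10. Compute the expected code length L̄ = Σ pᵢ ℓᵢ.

L̄ = Σ pᵢ·ℓᵢ = 0.21·4 + 0.02·2 + 0.17·3 + 0.17·2 + 0.18·3 + 0.15·4 + 0.10·3 = 3.17 bits/symbol.

3.17 bits/symbol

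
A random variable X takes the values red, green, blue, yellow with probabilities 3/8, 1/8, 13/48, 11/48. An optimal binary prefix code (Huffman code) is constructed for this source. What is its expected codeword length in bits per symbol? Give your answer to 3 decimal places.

1.979 bits/symbol

Repeatedly combine the two least-probable nodes; the expected code length is the sum of the merged weights.
merge 1/8 + 11/48 → 17/48
merge 13/48 + 17/48 → 5/8
merge 3/8 + 5/8 → 1
L = 17/48 + 5/8 + 1 = 95/48 ≈ 1.979 bits/symbol.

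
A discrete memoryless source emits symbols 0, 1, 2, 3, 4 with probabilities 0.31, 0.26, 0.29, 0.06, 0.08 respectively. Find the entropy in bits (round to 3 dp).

H = −Σ pᵢ log₂ pᵢ.
−0.31·log₂(0.31) = 0.5238
−0.26·log₂(0.26) = 0.5053
−0.29·log₂(0.29) = 0.5179
−0.06·log₂(0.06) = 0.2435
−0.08·log₂(0.08) = 0.2915
Sum ≈ 2.0820 → 2.082 bits.

2.082 bits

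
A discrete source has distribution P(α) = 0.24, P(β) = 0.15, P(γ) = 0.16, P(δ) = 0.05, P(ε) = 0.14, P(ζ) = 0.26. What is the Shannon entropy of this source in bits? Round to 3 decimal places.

2.446 bits

H = −Σ pᵢ log₂ pᵢ.
−0.24·log₂(0.24) = 0.4941
−0.15·log₂(0.15) = 0.4105
−0.16·log₂(0.16) = 0.4230
−0.05·log₂(0.05) = 0.2161
−0.14·log₂(0.14) = 0.3971
−0.26·log₂(0.26) = 0.5053
Sum ≈ 2.4462 → 2.446 bits.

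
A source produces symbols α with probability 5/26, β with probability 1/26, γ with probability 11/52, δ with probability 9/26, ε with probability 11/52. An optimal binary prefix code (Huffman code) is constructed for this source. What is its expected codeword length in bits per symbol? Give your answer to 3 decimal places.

Repeatedly combine the two least-probable nodes; the expected code length is the sum of the merged weights.
merge 1/26 + 5/26 → 3/13
merge 11/52 + 11/52 → 11/26
merge 3/13 + 9/26 → 15/26
merge 11/26 + 15/26 → 1
L = 3/13 + 11/26 + 15/26 + 1 = 29/13 ≈ 2.231 bits/symbol.

2.231 bits/symbol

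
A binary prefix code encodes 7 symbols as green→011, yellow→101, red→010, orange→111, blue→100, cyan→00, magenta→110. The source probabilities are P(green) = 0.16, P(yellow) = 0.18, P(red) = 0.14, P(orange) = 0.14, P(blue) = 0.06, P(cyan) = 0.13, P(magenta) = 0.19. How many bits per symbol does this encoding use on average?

L̄ = Σ pᵢ·ℓᵢ = 0.16·3 + 0.18·3 + 0.14·3 + 0.14·3 + 0.06·3 + 0.13·2 + 0.19·3 = 2.87 bits/symbol.

2.87 bits/symbol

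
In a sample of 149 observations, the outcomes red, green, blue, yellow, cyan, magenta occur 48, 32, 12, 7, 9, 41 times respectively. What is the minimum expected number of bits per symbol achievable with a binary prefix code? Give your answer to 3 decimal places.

Probabilities are the counts divided by 149.
Repeatedly combine the two least-probable nodes; the expected code length is the sum of the merged weights.
merge 7/149 + 9/149 → 16/149
merge 12/149 + 16/149 → 28/149
merge 28/149 + 32/149 → 60/149
merge 41/149 + 48/149 → 89/149
merge 60/149 + 89/149 → 1
L = 16/149 + 28/149 + 60/149 + 89/149 + 1 = 342/149 ≈ 2.295 bits/symbol.

2.295 bits/symbol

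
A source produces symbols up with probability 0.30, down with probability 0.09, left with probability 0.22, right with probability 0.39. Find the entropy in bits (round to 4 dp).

1.8441 bits

H = −Σ pᵢ log₂ pᵢ.
−0.30·log₂(0.30) = 0.5211
−0.09·log₂(0.09) = 0.3127
−0.22·log₂(0.22) = 0.4806
−0.39·log₂(0.39) = 0.5298
Sum ≈ 1.8441 → 1.8441 bits.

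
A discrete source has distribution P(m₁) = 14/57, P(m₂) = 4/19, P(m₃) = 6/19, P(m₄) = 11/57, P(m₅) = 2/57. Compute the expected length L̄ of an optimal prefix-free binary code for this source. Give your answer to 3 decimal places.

2.228 bits/symbol

Repeatedly combine the two least-probable nodes; the expected code length is the sum of the merged weights.
merge 2/57 + 11/57 → 13/57
merge 4/19 + 13/57 → 25/57
merge 14/57 + 6/19 → 32/57
merge 25/57 + 32/57 → 1
L = 13/57 + 25/57 + 32/57 + 1 = 127/57 ≈ 2.228 bits/symbol.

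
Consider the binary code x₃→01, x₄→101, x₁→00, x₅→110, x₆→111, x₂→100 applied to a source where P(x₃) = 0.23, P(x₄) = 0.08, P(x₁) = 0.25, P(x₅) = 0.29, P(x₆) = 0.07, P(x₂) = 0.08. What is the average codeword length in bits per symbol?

2.52 bits/symbol

L̄ = Σ pᵢ·ℓᵢ = 0.23·2 + 0.08·3 + 0.25·2 + 0.29·3 + 0.07·3 + 0.08·3 = 2.52 bits/symbol.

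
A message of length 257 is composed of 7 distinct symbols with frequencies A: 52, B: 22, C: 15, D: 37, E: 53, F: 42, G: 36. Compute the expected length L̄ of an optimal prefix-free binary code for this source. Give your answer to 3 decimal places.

2.735 bits/symbol

Probabilities are the counts divided by 257.
Repeatedly combine the two least-probable nodes; the expected code length is the sum of the merged weights.
merge 15/257 + 22/257 → 37/257
merge 36/257 + 37/257 → 73/257
merge 37/257 + 42/257 → 79/257
merge 52/257 + 53/257 → 105/257
merge 73/257 + 79/257 → 152/257
merge 105/257 + 152/257 → 1
L = 37/257 + 73/257 + 79/257 + 105/257 + 152/257 + 1 = 703/257 ≈ 2.735 bits/symbol.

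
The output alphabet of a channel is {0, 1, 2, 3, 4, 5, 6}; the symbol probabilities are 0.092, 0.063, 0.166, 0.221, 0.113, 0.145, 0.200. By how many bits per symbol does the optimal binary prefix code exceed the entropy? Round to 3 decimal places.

Entropy H = −Σ p log₂ p ≈ 2.7031 bits.
Huffman merges: 63/1000+23/250→31/200; 113/1000+29/200→129/500; 31/200+83/500→321/1000; 1/5+221/1000→421/1000; 129/500+321/1000→579/1000; 421/1000+579/1000→1. L = 1367/500 ≈ 2.7340.
L − H = 2.7340 − 2.7031 = 0.031 bits.

0.031 bits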